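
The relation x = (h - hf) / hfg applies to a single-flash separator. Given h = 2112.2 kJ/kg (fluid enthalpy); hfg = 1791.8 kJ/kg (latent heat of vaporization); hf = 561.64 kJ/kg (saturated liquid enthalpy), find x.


x = (h - hf) / hfg
x = (2112.2 - 561.64) / 1791.8
x = 0.86536


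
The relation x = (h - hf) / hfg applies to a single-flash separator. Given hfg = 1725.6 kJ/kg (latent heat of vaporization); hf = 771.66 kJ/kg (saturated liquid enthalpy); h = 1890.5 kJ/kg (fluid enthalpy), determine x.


x = (h - hf) / hfg
x = (1890.5 - 771.66) / 1725.6
x = 0.64838


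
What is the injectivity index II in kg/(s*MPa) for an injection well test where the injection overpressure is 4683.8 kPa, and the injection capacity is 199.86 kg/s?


II = mdot * 1000 / dP
II = 199.86 * 1000 / 4683.8
II = 42.670 kg/(s*MPa)


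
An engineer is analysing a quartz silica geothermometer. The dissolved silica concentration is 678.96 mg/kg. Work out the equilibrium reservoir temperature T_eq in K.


T_eq = 1309 / (5.19 - log10(SiO2)) - 273.15
T_eq = 1309 / (5.19 - log10(678.96)) - 273.15
T_eq = 281.9448 deg C
Convert to K: 281.9448 + 273.15 = 555.09 K
T_eq = 555.09 K


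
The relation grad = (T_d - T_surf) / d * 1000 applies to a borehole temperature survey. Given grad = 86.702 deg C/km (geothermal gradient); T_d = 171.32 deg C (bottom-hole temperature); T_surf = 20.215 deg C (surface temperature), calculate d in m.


d = (T_d - T_surf) / grad * 1000
d = (171.32 - 20.215) / 86.702 * 1000
d = 1742.8 m


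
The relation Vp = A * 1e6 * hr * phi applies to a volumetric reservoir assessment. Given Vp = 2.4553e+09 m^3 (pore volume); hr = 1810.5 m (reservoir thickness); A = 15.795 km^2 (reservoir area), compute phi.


phi = Vp / (A * 1e6 * hr)
phi = 2.4553e+09 / (15.795 * 1e6 * 1810.5)
phi = 0.085859


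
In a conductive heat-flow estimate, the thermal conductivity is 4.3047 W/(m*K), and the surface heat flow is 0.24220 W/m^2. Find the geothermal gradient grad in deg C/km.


grad = q * 1000 / k
grad = 0.24220 * 1000 / 4.3047
grad = 56.264 deg C/km


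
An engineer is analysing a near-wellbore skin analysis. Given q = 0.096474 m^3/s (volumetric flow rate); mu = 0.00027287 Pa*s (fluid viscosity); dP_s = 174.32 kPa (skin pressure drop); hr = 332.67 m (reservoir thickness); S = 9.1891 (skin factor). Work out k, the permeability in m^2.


k = S*q*mu / (2*pi*dP_s*1000*hr)
k = 9.1891*0.096474*0.00027287 / (2*pi*174.32*1000*332.67)
k = 6.6389e-13 m^2


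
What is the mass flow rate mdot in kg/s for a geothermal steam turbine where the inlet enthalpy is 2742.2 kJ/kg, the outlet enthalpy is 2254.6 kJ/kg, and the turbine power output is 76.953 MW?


mdot = P * 1000 / (h_in - h_out)
mdot = 76.953 * 1000 / (2742.2 - 2254.6)
mdot = 157.82 kg/s


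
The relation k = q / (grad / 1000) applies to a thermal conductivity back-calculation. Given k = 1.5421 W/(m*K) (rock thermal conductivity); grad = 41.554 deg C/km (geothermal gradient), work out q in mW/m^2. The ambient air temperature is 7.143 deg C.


q = k * grad / 1000
q = 1.5421 * 41.554 / 1000
q = 0.06408042 W/m^2
Convert: 0.06408042 W/m^2 * 1000.0 = 64.080 mW/m^2
q = 64.080 mW/m^2


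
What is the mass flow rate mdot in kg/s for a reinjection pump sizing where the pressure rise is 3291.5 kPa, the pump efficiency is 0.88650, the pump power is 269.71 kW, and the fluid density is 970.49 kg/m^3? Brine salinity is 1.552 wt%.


mdot = P_pump * rho * eta / dP
mdot = 269.71 * 970.49 * 0.88650 / 3291.5
mdot = 70.497 kg/s


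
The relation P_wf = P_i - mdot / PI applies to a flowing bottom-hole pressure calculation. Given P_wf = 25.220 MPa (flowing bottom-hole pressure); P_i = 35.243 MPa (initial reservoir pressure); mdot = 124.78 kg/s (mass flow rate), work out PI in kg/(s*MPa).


PI = mdot / (P_i - P_wf)
PI = 124.78 / (35.243 - 25.220)
PI = 12.449 kg/(s*MPa)


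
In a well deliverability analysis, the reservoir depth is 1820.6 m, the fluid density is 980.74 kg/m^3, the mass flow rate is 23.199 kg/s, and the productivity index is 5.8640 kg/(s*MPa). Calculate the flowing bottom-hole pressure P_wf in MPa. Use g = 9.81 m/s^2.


Step 1: P_i = rho*g*h/1e6 = 980.74*9.81*1820.6/1e6 = 17.51610 MPa
Step 2: P_wf = P_i - mdot/PI = 17.51610 - 23.199/5.864 = 13.560 MPa
P_wf = 13.560 MPa


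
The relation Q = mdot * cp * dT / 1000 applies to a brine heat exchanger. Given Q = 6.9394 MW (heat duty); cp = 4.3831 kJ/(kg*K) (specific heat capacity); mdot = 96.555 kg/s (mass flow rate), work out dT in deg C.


dT = Q * 1000 / (mdot * cp)
dT = 6.9394 * 1000 / (96.555 * 4.3831)
dT = 16.39705 K
Convert (temperature difference, 1 K = 1 deg C): 16.39705 K = 16.39705 deg C
dT = 16.397 deg C


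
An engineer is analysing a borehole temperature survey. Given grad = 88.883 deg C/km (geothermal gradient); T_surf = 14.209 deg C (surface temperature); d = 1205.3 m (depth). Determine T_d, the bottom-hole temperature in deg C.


T_d = T_surf + grad * d / 1000
T_d = 14.209 + 88.883 * 1205.3 / 1000
T_d = 121.34 deg C


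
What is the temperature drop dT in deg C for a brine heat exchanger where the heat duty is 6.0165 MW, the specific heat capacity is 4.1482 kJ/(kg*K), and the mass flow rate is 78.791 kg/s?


dT = Q * 1000 / (mdot * cp)
dT = 6.0165 * 1000 / (78.791 * 4.1482)
dT = 18.40804 K
Convert (temperature difference, 1 K = 1 deg C): 18.40804 K = 18.40804 deg C
dT = 18.408 deg C


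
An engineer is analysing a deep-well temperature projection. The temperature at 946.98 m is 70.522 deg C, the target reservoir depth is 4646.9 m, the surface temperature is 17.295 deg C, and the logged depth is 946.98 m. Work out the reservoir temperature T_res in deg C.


Step 1: grad = (T_d1 - T_surf)/d1 * 1000 = (70.522 - 17.295)/946.98 * 1000 = 56.20710 deg C/km
Step 2: T_res = T_surf + grad*d2/1000 = 17.295 + 56.20710*4646.9/1000 = 278.48 deg C
T_res = 278.48 deg C


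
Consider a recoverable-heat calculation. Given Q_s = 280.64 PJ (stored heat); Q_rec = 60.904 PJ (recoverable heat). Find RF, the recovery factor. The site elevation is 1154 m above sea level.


RF = Q_rec / Q_s
RF = 60.904 / 280.64
RF = 0.21702


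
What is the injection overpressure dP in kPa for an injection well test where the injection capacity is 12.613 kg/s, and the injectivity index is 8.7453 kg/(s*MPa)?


dP = mdot * 1000 / II
dP = 12.613 * 1000 / 8.7453
dP = 1442.3 kPa


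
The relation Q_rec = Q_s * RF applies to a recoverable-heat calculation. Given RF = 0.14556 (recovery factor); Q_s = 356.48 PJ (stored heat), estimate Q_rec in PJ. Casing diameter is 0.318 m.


Q_rec = Q_s * RF
Q_rec = 356.48 * 0.14556
Q_rec = 51.889 PJ


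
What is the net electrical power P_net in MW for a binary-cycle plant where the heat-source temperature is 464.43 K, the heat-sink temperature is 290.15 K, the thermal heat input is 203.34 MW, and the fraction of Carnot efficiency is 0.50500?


Step 1: eta = (1 - Tc/Th)*f = (1 - 290.15/464.43)*0.505 = 0.1895041
Step 2: P_net = eta * Q_in = 0.1895041 * 203.34 = 38.534 MW
P_net = 38.534 MW


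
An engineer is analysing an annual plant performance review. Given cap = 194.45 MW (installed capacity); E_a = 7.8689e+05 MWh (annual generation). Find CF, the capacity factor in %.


CF = E_a / (cap * 8760) * 100
CF = 7.8689e+05 / (194.45 * 8760) * 100
CF = 46.196 %


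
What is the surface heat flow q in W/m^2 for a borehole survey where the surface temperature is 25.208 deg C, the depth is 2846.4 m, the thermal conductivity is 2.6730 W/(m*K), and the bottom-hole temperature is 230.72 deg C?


Step 1: grad = (T_d - T_surf)/d * 1000 = (230.72 - 25.208)/2846.4 * 1000 = 72.20067 deg C/km
Step 2: q = k * grad / 1000 = 2.673 * 72.20067 / 1000 = 0.19299 W/m^2
q = 0.19299 W/m^2


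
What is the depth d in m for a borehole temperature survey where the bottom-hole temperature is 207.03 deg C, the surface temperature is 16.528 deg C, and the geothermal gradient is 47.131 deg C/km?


d = (T_d - T_surf) / grad * 1000
d = (207.03 - 16.528) / 47.131 * 1000
d = 4042.0 m


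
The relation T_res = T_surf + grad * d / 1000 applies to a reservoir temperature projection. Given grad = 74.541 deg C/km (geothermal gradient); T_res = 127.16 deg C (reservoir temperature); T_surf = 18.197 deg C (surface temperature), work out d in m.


d = (T_res - T_surf) / grad * 1000
d = (127.16 - 18.197) / 74.541 * 1000
d = 1461.8 m


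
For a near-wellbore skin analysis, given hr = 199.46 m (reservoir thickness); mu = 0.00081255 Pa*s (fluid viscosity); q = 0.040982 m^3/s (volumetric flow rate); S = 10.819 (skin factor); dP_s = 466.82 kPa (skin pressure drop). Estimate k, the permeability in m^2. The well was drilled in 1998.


k = S*q*mu / (2*pi*dP_s*1000*hr)
k = 10.819*0.040982*0.00081255 / (2*pi*466.82*1000*199.46)
k = 6.1581e-13 m^2


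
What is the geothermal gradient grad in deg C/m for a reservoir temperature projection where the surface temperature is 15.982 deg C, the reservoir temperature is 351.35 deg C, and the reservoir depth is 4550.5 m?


grad = (T_res - T_surf) / d * 1000
grad = (351.35 - 15.982) / 4550.5 * 1000
grad = 73.69915 deg C/km
Convert: 73.69915 deg C/km * 0.001 = 0.073699 deg C/m
grad = 0.073699 deg C/m


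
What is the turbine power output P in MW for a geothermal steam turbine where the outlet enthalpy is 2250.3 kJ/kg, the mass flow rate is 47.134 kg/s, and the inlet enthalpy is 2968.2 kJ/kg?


P = mdot * (h_in - h_out) / 1000
P = 47.134 * (2968.2 - 2250.3) / 1000
P = 33.837 MW


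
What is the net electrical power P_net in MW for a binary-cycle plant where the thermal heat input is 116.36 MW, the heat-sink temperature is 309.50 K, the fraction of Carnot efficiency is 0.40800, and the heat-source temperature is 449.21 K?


Step 1: eta = (1 - Tc/Th)*f = (1 - 309.5/449.21)*0.408 = 0.1268932
Step 2: P_net = eta * Q_in = 0.1268932 * 116.36 = 14.765 MW
P_net = 14.765 MW


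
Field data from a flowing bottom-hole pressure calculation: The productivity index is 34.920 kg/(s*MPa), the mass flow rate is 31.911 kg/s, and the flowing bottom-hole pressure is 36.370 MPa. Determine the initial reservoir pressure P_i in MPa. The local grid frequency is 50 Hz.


P_i = P_wf + mdot / PI
P_i = 36.370 + 31.911 / 34.920
P_i = 37.284 MPa


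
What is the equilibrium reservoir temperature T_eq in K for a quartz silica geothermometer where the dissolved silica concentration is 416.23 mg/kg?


T_eq = 1309 / (5.19 - log10(SiO2)) - 273.15
T_eq = 1309 / (5.19 - log10(416.23)) - 273.15
T_eq = 236.0564 deg C
Convert to K: 236.0564 + 273.15 = 509.21 K
T_eq = 509.21 K


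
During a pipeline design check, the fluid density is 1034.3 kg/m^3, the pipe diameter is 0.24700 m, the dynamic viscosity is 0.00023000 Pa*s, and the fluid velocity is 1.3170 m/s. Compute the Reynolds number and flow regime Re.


Step 1: Re = rho*vel*D/mu = 1034.3*1.317*0.247/0.00023 = 1.4629e+06
Step 2: Re = 1.4629e+06 > 4000, so flow is turbulent.
Re = 1.4629e+06 (turbulent)


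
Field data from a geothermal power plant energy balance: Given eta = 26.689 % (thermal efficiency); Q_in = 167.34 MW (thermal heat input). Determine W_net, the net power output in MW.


W_net = eta / 100 * Q_in
W_net = 26.689 / 100 * 167.34
W_net = 44.661 MW


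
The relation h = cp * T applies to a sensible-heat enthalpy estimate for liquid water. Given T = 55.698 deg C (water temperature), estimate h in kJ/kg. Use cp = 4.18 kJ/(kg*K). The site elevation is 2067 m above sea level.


h = cp * T
h = 4.18 * 55.698
h = 232.82 kJ/kg


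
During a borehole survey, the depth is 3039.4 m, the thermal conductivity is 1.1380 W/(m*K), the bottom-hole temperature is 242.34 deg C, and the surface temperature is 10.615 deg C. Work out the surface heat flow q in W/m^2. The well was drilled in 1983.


Step 1: grad = (T_d - T_surf)/d * 1000 = (242.34 - 10.615)/3039.4 * 1000 = 76.24038 deg C/km
Step 2: q = k * grad / 1000 = 1.138 * 76.24038 / 1000 = 0.086762 W/m^2
q = 0.086762 W/m^2


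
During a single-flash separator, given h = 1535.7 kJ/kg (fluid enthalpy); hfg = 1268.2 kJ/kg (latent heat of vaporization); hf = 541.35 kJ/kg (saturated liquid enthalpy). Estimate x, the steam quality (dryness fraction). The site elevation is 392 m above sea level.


x = (h - hf) / hfg
x = (1535.7 - 541.35) / 1268.2
x = 0.78406


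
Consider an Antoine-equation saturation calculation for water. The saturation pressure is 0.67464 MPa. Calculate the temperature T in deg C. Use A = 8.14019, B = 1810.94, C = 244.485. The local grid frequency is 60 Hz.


T = B / (A - log10(P_sat * 760 / 0.101325)) - C
T = 1810.94 / (8.14019 - log10(0.67464 * 760 / 0.101325)) - 244.485
T = 163.75 deg C


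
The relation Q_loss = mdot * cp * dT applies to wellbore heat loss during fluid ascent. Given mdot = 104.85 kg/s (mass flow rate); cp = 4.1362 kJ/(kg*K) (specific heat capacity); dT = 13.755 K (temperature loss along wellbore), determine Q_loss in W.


Q_loss = mdot * cp * dT
Q_loss = 104.85 * 4.1362 * 13.755
Q_loss = 5965.276 kW
Convert: 5965.276 kW * 1000.0 = 5.9653e+06 W
Q_loss = 5.9653e+06 W


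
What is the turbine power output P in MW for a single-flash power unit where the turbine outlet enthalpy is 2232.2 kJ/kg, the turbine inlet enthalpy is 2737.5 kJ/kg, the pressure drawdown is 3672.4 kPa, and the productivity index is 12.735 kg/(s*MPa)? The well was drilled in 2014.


Step 1: mdot = PI * dP / 1000 = 12.735 * 3672.4 / 1000 = 46.76801 kg/s
Step 2: P = mdot*(h_in - h_out)/1000 = 46.76801*(2737.5 - 2232.2)/1000 = 23.632 MW
P = 23.632 MW


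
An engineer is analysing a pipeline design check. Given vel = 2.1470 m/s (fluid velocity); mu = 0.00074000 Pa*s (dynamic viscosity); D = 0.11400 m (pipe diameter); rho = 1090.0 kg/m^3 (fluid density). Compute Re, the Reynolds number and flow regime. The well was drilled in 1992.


Step 1: Re = rho*vel*D/mu = 1090.0*2.147*0.114/0.00074 = 3.6052e+05
Step 2: Re = 3.6052e+05 > 4000, so flow is turbulent.
Re = 3.6052e+05 (turbulent)


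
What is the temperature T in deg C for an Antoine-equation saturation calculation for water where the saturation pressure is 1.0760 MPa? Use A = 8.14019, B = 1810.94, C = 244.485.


T = B / (A - log10(P_sat * 760 / 0.101325)) - C
T = 1810.94 / (8.14019 - log10(1.0760 * 760 / 0.101325)) - 244.485
T = 183.30 deg C


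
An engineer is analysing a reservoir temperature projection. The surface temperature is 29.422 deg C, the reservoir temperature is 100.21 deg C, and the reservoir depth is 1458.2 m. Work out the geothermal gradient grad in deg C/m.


grad = (T_res - T_surf) / d * 1000
grad = (100.21 - 29.422) / 1458.2 * 1000
grad = 48.54478 deg C/km
Convert: 48.54478 deg C/km * 0.001 = 0.048545 deg C/m
grad = 0.048545 deg C/m


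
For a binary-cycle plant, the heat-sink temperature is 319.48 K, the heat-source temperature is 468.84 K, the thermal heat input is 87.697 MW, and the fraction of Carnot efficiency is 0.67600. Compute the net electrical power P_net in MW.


Step 1: eta = (1 - Tc/Th)*f = (1 - 319.48/468.84)*0.676 = 0.2153557
Step 2: P_net = eta * Q_in = 0.2153557 * 87.697 = 18.886 MW
P_net = 18.886 MW


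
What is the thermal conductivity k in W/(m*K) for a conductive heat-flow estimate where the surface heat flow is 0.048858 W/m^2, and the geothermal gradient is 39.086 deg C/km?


k = q * 1000 / grad
k = 0.048858 * 1000 / 39.086
k = 1.2500 W/(m*K)


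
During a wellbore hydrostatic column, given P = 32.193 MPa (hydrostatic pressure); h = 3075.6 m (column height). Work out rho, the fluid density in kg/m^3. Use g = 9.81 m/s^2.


rho = P * 1e6 / (g * h)
rho = 32.193 * 1e6 / (9.81 * 3075.6)
rho = 1067.0 kg/m^3


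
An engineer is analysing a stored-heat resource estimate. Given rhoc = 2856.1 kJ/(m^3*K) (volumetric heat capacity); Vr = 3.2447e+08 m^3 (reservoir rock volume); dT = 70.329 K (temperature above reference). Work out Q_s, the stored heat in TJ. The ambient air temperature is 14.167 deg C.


Q_s = Vr * rhoc * dT / 1e12
Q_s = 3.2447e+08 * 2856.1 * 70.329 / 1e12
Q_s = 65.17520 PJ
Convert: 65.17520 PJ * 1000.0 = 65175 TJ
Q_s = 65175 TJ


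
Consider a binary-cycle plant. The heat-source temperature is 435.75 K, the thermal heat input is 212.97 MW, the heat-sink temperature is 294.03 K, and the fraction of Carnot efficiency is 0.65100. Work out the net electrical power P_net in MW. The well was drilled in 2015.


Step 1: eta = (1 - Tc/Th)*f = (1 - 294.03/435.75)*0.651 = 0.2117263
Step 2: P_net = eta * Q_in = 0.2117263 * 212.97 = 45.091 MW
P_net = 45.091 MW


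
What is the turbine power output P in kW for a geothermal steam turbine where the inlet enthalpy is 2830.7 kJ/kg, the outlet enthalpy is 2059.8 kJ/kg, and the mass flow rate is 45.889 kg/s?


P = mdot * (h_in - h_out) / 1000
P = 45.889 * (2830.7 - 2059.8) / 1000
P = 35.37583 MW
Convert: 35.37583 MW * 1000.0 = 35376 kW
P = 35376 kW


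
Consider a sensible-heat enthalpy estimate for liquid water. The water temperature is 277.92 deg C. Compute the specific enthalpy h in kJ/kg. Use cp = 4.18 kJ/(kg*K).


h = cp * T
h = 4.18 * 277.92
h = 1161.7 kJ/kg


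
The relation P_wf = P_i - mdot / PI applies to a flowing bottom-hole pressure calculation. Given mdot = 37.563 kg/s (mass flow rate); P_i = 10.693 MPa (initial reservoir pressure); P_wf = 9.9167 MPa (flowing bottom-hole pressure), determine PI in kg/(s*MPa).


PI = mdot / (P_i - P_wf)
PI = 37.563 / (10.693 - 9.9167)
PI = 48.387 kg/(s*MPa)


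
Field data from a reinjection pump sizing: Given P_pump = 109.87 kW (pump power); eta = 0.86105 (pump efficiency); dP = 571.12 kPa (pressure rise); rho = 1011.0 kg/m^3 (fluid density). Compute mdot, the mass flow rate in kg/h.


mdot = P_pump * rho * eta / dP
mdot = 109.87 * 1011.0 * 0.86105 / 571.12
mdot = 167.4678 kg/s
Convert: 167.4678 kg/s * 3600.0 = 6.0288e+05 kg/h
mdot = 6.0288e+05 kg/h


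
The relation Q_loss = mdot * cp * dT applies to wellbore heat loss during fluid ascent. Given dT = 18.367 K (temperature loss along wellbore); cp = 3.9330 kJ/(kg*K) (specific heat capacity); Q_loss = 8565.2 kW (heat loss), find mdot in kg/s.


mdot = Q_loss / (cp * dT)
mdot = 8565.2 / (3.9330 * 18.367)
mdot = 118.57 kg/s


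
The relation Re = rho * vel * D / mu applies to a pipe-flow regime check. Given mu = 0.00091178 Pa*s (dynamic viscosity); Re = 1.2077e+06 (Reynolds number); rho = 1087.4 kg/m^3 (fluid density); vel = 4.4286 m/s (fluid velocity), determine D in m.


D = Re * mu / (rho * vel)
D = 1.2077e+06 * 0.00091178 / (1087.4 * 4.4286)
D = 0.22866 m


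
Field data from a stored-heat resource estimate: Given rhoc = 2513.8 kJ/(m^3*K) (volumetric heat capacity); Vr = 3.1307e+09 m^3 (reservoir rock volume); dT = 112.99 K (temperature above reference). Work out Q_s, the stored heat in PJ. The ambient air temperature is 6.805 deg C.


Q_s = Vr * rhoc * dT / 1e12
Q_s = 3.1307e+09 * 2513.8 * 112.99 / 1e12
Q_s = 889.23 PJ


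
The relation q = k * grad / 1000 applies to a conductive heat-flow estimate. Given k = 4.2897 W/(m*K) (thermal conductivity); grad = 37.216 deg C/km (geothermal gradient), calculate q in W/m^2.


q = k * grad / 1000
q = 4.2897 * 37.216 / 1000
q = 0.15965 W/m^2


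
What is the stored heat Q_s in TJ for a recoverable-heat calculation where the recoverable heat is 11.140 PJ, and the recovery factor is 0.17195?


Q_s = Q_rec / RF
Q_s = 11.140 / 0.17195
Q_s = 64.78628 PJ
Convert: 64.78628 PJ * 1000.0 = 64786 TJ
Q_s = 64786 TJ


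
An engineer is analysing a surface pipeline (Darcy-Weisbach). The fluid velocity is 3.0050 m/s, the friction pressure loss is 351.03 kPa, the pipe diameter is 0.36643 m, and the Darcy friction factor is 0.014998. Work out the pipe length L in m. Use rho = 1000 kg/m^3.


L = dP*1000*D / (f*rho*vel^2/2)
L = 351.03*1000*0.36643 / (0.014998*1000*3.0050^2/2)
L = 1899.5 m


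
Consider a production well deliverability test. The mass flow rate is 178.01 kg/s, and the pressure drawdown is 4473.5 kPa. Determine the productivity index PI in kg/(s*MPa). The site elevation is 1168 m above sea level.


PI = mdot * 1000 / dP
PI = 178.01 * 1000 / 4473.5
PI = 39.792 kg/(s*MPa)


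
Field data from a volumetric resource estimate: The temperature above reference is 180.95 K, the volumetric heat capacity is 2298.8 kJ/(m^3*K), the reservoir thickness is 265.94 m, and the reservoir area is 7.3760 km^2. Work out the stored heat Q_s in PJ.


Step 1: Vr = A*1e6*hr = 7.376*1e6*265.94 = 1.961573e+09 m^3
Step 2: Q_s = Vr*rhoc*dT/1e12 = 1.961573e+09*2298.8*180.95/1e12 = 815.95 PJ
Q_s = 815.95 PJ


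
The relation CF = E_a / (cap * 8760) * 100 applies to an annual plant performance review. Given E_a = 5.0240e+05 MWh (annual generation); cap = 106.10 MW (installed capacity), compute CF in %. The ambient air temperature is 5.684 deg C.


CF = E_a / (cap * 8760) * 100
CF = 5.0240e+05 / (106.10 * 8760) * 100
CF = 54.054 %


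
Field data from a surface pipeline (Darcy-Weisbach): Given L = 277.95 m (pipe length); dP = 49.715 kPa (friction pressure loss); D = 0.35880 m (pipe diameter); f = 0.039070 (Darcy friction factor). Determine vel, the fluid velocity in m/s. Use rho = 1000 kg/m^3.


vel = sqrt(dP*1000*2*D / (f*L*rho))
vel = sqrt(49.715*1000*2*0.35880 / (0.039070*277.95*1000))
vel = 1.8125 m/s


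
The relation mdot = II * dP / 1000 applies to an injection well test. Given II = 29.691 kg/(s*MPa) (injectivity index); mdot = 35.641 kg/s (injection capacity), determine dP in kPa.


dP = mdot * 1000 / II
dP = 35.641 * 1000 / 29.691
dP = 1200.4 kPa


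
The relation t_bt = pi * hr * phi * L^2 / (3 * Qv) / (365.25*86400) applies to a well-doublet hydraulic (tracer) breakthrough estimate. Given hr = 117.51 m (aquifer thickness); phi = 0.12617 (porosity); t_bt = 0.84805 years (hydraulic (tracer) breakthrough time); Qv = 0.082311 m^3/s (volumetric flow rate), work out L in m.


L = sqrt(t_bt*365.25*86400*3*Qv / (pi*hr*phi))
L = sqrt(0.84805*365.25*86400*3*0.082311 / (pi*117.51*0.12617))
L = 376.67 m


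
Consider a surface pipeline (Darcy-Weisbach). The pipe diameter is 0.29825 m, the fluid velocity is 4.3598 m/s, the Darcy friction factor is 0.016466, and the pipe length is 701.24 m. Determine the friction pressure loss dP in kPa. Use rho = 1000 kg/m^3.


dP = f * (L/D) * (rho*vel^2/2) / 1000
dP = 0.016466 * (701.24/0.29825) * (1000*4.3598^2/2) / 1000
dP = 367.94 kPa


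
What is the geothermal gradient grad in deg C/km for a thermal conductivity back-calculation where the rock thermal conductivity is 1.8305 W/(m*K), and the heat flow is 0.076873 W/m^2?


grad = q / k * 1000
grad = 0.076873 / 1.8305 * 1000
grad = 41.996 deg C/km


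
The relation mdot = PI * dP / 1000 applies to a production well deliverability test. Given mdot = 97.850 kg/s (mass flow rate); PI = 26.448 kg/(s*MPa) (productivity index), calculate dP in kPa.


dP = mdot * 1000 / PI
dP = 97.850 * 1000 / 26.448
dP = 3699.7 kPa


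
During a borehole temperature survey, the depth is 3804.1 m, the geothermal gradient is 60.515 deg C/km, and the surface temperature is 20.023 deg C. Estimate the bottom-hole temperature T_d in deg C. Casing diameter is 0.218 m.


T_d = T_surf + grad * d / 1000
T_d = 20.023 + 60.515 * 3804.1 / 1000
T_d = 250.23 deg C


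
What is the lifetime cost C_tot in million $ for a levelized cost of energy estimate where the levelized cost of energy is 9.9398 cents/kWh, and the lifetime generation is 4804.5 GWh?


C_tot = LCOE / 100 * E_tot
C_tot = 9.9398 / 100 * 4804.5
C_tot = 477.56 million $


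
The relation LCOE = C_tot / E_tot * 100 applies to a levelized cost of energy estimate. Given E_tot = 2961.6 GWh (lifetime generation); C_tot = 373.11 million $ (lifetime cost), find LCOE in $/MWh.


LCOE = C_tot / E_tot * 100
LCOE = 373.11 / 2961.6 * 100
LCOE = 12.59826 cents/kWh
Convert: 12.59826 cents/kWh * 10.0 = 125.98 $/MWh
LCOE = 125.98 $/MWh


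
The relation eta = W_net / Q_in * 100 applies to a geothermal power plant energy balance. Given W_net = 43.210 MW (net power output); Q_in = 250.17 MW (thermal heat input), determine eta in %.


eta = W_net / Q_in * 100
eta = 43.210 / 250.17 * 100
eta = 17.272 %


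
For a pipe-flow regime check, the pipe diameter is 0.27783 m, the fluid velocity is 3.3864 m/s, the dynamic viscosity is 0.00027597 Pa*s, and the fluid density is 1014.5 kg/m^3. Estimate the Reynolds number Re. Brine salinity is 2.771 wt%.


Re = rho * vel * D / mu
Re = 1014.5 * 3.3864 * 0.27783 / 0.00027597
Re = 3.4587e+06


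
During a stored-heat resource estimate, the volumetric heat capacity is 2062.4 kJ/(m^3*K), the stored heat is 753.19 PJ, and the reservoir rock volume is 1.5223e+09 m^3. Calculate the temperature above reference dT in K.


dT = Q_s * 1e12 / (Vr * rhoc)
dT = 753.19 * 1e12 / (1.5223e+09 * 2062.4)
dT = 239.90 K


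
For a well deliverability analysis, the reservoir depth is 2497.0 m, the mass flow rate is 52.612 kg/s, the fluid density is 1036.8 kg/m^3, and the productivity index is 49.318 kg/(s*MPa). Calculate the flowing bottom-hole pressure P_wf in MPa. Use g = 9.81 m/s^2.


Step 1: P_i = rho*g*h/1e6 = 1036.8*9.81*2497.0/1e6 = 25.39701 MPa
Step 2: P_wf = P_i - mdot/PI = 25.39701 - 52.612/49.318 = 24.330 MPa
P_wf = 24.330 MPa


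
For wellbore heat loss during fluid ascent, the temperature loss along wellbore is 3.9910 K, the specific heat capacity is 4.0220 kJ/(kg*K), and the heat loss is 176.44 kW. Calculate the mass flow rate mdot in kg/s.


mdot = Q_loss / (cp * dT)
mdot = 176.44 / (4.0220 * 3.9910)
mdot = 10.992 kg/s


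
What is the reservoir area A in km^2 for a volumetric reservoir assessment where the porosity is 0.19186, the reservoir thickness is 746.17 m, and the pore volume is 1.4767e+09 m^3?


A = Vp / (1e6 * hr * phi)
A = 1.4767e+09 / (1e6 * 746.17 * 0.19186)
A = 10.315 km^2


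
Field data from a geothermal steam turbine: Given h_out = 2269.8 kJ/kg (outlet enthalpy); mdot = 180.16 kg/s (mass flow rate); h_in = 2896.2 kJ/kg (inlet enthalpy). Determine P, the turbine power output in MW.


P = mdot * (h_in - h_out) / 1000
P = 180.16 * (2896.2 - 2269.8) / 1000
P = 112.85 MW


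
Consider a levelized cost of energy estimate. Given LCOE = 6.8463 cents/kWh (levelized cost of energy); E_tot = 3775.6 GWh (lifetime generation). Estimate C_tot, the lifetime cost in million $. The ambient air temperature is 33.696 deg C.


C_tot = LCOE / 100 * E_tot
C_tot = 6.8463 / 100 * 3775.6
C_tot = 258.49 million $


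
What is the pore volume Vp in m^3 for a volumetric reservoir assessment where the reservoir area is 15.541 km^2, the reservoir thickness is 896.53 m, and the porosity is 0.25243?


Vp = A * 1e6 * hr * phi
Vp = 15.541 * 1e6 * 896.53 * 0.25243
Vp = 3.5171e+09 m^3


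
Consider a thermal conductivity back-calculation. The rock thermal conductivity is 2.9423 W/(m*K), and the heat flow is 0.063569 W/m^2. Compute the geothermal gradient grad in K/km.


grad = q / k * 1000
grad = 0.063569 / 2.9423 * 1000
grad = 21.60521 deg C/km
Convert: 21.60521 deg C/km * 1.0 = 21.605 K/km
grad = 21.605 K/km


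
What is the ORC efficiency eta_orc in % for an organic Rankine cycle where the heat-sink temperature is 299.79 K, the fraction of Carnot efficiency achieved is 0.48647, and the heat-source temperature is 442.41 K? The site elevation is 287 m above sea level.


eta_orc = (1 - Tc/Th) * f * 100
eta_orc = (1 - 299.79/442.41) * 0.48647 * 100
eta_orc = 15.682 %


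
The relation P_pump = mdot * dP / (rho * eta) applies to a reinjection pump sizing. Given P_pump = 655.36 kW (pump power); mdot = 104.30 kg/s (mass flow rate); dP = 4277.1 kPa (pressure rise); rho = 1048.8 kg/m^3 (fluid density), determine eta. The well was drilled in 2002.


eta = mdot * dP / (rho * P_pump)
eta = 104.30 * 4277.1 / (1048.8 * 655.36)
eta = 0.64902


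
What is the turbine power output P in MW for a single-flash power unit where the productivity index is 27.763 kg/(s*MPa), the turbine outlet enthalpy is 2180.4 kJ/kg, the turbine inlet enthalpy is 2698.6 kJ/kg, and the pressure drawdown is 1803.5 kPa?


Step 1: mdot = PI * dP / 1000 = 27.763 * 1803.5 / 1000 = 50.07057 kg/s
Step 2: P = mdot*(h_in - h_out)/1000 = 50.07057*(2698.6 - 2180.4)/1000 = 25.947 MW
P = 25.947 MW


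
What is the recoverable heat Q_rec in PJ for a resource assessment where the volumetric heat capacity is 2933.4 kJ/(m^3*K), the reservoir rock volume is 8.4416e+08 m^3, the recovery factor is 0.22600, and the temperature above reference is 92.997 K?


Step 1: Q_s = Vr*rhoc*dT/1e12 = 8.4416e+08*2933.4*92.997/1e12 = 230.2847 PJ
Step 2: Q_rec = Q_s * RF = 230.2847 * 0.226 = 52.044 PJ
Q_rec = 52.044 PJ


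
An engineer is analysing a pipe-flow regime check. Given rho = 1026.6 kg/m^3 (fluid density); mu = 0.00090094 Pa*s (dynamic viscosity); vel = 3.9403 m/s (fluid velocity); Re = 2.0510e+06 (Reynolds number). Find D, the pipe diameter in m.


D = Re * mu / (rho * vel)
D = 2.0510e+06 * 0.00090094 / (1026.6 * 3.9403)
D = 0.45681 m


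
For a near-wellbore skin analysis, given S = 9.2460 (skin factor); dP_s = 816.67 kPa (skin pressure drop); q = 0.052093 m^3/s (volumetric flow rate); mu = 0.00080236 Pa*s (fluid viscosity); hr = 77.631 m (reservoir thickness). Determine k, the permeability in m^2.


k = S*q*mu / (2*pi*dP_s*1000*hr)
k = 9.2460*0.052093*0.00080236 / (2*pi*816.67*1000*77.631)
k = 9.7015e-13 m^2


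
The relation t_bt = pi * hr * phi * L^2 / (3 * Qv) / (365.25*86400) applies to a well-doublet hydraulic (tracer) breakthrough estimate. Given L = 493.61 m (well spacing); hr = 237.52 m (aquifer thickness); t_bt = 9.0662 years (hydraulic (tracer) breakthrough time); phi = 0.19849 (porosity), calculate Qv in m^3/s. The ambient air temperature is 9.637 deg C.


Qv = pi*hr*phi*L^2 / (3*t_bt*365.25*86400)
Qv = pi*237.52*0.19849*493.61^2 / (3*9.0662*365.25*86400)
Qv = 0.042044 m^3/s


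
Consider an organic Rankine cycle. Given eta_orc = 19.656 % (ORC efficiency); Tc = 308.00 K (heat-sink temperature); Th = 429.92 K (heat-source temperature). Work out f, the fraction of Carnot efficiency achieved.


f = (eta_orc/100) / (1 - Tc/Th)
f = (19.656/100) / (1 - 308.00/429.92)
f = 0.69312


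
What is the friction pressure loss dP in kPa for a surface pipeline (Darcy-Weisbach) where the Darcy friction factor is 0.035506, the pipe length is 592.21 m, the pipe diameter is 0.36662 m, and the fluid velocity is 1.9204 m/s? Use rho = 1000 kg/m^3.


dP = f * (L/D) * (rho*vel^2/2) / 1000
dP = 0.035506 * (592.21/0.36662) * (1000*1.9204^2/2) / 1000
dP = 105.76 kPa


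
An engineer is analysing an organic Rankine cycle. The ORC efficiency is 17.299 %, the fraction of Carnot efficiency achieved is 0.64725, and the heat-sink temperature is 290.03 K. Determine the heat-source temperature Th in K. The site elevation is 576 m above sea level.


Th = Tc / (1 - (eta_orc/100)/f)
Th = 290.03 / (1 - (17.299/100)/0.64725)
Th = 395.82 K


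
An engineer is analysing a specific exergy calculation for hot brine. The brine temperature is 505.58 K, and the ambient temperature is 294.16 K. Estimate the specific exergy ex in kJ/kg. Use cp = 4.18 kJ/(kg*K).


ex = cp * ((T_b - T_0) - T_0 * ln(T_b/T_0))
ex = 4.18 * ((505.58 - 294.16) - 294.16 * ln(505.58/294.16))
ex = 217.81 kJ/kg


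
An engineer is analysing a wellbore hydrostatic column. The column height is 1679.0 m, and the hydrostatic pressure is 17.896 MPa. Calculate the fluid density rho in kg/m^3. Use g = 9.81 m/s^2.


rho = P * 1e6 / (g * h)
rho = 17.896 * 1e6 / (9.81 * 1679.0)
rho = 1086.5 kg/m^3


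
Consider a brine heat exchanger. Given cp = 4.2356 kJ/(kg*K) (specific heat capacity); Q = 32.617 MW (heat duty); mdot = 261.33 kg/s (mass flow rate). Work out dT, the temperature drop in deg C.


dT = Q * 1000 / (mdot * cp)
dT = 32.617 * 1000 / (261.33 * 4.2356)
dT = 29.46726 K
Convert (temperature difference, 1 K = 1 deg C): 29.46726 K = 29.46726 deg C
dT = 29.467 deg C


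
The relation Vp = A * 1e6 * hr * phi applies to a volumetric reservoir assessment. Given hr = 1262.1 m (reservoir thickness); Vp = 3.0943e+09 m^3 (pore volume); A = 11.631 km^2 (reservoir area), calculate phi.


phi = Vp / (A * 1e6 * hr)
phi = 3.0943e+09 / (11.631 * 1e6 * 1262.1)
phi = 0.21079


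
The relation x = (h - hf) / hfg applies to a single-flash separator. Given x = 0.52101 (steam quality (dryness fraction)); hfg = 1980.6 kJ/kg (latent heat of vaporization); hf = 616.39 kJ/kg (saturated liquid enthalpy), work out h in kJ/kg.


h = hf + x * hfg
h = 616.39 + 0.52101 * 1980.6
h = 1648.3 kJ/kg


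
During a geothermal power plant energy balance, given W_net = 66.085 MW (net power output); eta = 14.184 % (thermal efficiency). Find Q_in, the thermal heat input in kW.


Q_in = W_net / (eta / 100)
Q_in = 66.085 / (14.184 / 100)
Q_in = 465.9123 MW
Convert: 465.9123 MW * 1000.0 = 4.6591e+05 kW
Q_in = 4.6591e+05 kW


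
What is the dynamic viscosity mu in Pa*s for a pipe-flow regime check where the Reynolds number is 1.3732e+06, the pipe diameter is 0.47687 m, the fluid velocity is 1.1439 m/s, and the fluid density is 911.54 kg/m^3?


mu = rho * vel * D / Re
mu = 911.54 * 1.1439 * 0.47687 / 1.3732e+06
mu = 0.00036210 Pa*s


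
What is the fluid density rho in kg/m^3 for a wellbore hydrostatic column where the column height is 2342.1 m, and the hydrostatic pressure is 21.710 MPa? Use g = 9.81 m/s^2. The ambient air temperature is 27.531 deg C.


rho = P * 1e6 / (g * h)
rho = 21.710 * 1e6 / (9.81 * 2342.1)
rho = 944.90 kg/m^3


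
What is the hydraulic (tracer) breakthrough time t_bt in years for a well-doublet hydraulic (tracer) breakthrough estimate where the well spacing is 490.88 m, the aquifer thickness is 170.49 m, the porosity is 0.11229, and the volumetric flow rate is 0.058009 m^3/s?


t_bt = pi * hr * phi * L^2 / (3 * Qv) / (365.25*86400)
t_bt = pi * 170.49 * 0.11229 * 490.88^2 / (3 * 0.058009) / (365.25*86400)
t_bt = 2.6389 years


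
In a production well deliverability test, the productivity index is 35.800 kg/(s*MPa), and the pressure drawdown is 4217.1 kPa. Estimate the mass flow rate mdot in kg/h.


mdot = PI * dP / 1000
mdot = 35.800 * 4217.1 / 1000
mdot = 150.9722 kg/s
Convert: 150.9722 kg/s * 3600.0 = 5.4350e+05 kg/h
mdot = 5.4350e+05 kg/h


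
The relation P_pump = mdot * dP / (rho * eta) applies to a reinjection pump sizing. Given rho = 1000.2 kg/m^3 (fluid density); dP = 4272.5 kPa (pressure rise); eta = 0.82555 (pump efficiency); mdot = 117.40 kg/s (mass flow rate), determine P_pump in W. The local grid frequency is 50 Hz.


P_pump = mdot * dP / (rho * eta)
P_pump = 117.40 * 4272.5 / (1000.2 * 0.82555)
P_pump = 607.4631 kW
Convert: 607.4631 kW * 1000.0 = 6.0746e+05 W
P_pump = 6.0746e+05 W


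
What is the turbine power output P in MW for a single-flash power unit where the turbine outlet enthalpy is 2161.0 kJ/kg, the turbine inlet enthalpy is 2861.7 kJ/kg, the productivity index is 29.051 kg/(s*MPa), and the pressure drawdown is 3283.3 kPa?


Step 1: mdot = PI * dP / 1000 = 29.051 * 3283.3 / 1000 = 95.38315 kg/s
Step 2: P = mdot*(h_in - h_out)/1000 = 95.38315*(2861.7 - 2161.0)/1000 = 66.835 MW
P = 66.835 MW


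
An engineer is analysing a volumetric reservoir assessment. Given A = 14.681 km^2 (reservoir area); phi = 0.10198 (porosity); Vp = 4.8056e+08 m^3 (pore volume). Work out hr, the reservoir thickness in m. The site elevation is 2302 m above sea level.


hr = Vp / (A * 1e6 * phi)
hr = 4.8056e+08 / (14.681 * 1e6 * 0.10198)
hr = 320.98 m


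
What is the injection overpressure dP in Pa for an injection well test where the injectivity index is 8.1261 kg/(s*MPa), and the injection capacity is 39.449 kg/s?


dP = mdot * 1000 / II
dP = 39.449 * 1000 / 8.1261
dP = 4854.604 kPa
Convert: 4854.604 kPa * 1000.0 = 4.8546e+06 Pa
dP = 4.8546e+06 Pa


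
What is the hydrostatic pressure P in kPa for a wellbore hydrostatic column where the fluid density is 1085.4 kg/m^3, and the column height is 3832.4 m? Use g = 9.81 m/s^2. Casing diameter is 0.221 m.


P = rho * g * h / 1e6
P = 1085.4 * 9.81 * 3832.4 / 1e6
P = 40.80653 MPa
Convert: 40.80653 MPa * 1000.0 = 40807 kPa
P = 40807 kPa


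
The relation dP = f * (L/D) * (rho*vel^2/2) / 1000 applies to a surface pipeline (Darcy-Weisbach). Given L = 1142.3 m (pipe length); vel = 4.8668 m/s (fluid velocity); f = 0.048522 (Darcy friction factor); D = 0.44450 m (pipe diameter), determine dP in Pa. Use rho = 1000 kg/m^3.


dP = f * (L/D) * (rho*vel^2/2) / 1000
dP = 0.048522 * (1142.3/0.44450) * (1000*4.8668^2/2) / 1000
dP = 1476.740 kPa
Convert: 1476.740 kPa * 1000.0 = 1.4767e+06 Pa
dP = 1.4767e+06 Pa


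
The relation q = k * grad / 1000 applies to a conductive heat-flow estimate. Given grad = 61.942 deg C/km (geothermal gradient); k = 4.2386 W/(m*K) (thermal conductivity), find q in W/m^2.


q = k * grad / 1000
q = 4.2386 * 61.942 / 1000
q = 0.26255 W/m^2


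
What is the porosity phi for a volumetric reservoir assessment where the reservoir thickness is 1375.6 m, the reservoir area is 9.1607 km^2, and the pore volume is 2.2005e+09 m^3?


phi = Vp / (A * 1e6 * hr)
phi = 2.2005e+09 / (9.1607 * 1e6 * 1375.6)
phi = 0.17462


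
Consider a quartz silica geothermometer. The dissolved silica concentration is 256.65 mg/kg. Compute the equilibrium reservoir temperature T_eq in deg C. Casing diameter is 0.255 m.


T_eq = 1309 / (5.19 - log10(SiO2)) - 273.15
T_eq = 1309 / (5.19 - log10(256.65)) - 273.15
T_eq = 197.60 deg C


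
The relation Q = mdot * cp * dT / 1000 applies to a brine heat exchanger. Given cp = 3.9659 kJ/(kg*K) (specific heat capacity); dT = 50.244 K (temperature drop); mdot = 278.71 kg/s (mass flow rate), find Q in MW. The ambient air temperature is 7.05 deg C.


Q = mdot * cp * dT / 1000
Q = 278.71 * 3.9659 * 50.244 / 1000
Q = 55.537 MW


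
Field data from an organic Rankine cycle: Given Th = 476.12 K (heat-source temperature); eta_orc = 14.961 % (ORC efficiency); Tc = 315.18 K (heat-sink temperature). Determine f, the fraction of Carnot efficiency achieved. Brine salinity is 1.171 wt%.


f = (eta_orc/100) / (1 - Tc/Th)
f = (14.961/100) / (1 - 315.18/476.12)
f = 0.44260


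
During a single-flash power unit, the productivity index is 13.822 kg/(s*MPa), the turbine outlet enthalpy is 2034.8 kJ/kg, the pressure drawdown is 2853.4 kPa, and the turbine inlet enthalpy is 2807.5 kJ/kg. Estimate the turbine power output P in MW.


Step 1: mdot = PI * dP / 1000 = 13.822 * 2853.4 / 1000 = 39.43969 kg/s
Step 2: P = mdot*(h_in - h_out)/1000 = 39.43969*(2807.5 - 2034.8)/1000 = 30.475 MW
P = 30.475 MW


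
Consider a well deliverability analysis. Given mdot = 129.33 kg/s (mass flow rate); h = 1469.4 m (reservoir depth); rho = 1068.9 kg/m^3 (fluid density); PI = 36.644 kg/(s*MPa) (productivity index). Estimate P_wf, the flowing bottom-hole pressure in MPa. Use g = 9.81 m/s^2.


Step 1: P_i = rho*g*h/1e6 = 1068.9*9.81*1469.4/1e6 = 15.40799 MPa
Step 2: P_wf = P_i - mdot/PI = 15.40799 - 129.33/36.644 = 11.879 MPa
P_wf = 11.879 MPa


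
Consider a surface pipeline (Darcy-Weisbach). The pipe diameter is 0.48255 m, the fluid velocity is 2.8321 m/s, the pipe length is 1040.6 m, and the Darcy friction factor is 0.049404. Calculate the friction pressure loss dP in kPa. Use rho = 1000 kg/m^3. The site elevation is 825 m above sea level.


dP = f * (L/D) * (rho*vel^2/2) / 1000
dP = 0.049404 * (1040.6/0.48255) * (1000*2.8321^2/2) / 1000
dP = 427.26 kPa


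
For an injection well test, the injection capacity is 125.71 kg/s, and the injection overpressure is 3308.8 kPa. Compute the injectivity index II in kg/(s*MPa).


II = mdot * 1000 / dP
II = 125.71 * 1000 / 3308.8
II = 37.993 kg/(s*MPa)


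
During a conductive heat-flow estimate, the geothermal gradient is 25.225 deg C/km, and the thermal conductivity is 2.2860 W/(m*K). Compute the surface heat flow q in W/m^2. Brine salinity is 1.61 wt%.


q = k * grad / 1000
q = 2.2860 * 25.225 / 1000
q = 0.057664 W/m^2
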